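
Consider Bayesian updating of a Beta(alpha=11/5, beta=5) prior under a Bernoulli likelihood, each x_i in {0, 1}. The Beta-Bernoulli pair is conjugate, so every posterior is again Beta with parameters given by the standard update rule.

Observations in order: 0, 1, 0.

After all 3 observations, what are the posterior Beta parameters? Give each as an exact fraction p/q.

alpha=16/5, beta=7

obs 1: x=0 → posterior Beta(11/5, 6)
obs 2: x=1 → posterior Beta(16/5, 6)
obs 3: x=0 → posterior Beta(16/5, 7)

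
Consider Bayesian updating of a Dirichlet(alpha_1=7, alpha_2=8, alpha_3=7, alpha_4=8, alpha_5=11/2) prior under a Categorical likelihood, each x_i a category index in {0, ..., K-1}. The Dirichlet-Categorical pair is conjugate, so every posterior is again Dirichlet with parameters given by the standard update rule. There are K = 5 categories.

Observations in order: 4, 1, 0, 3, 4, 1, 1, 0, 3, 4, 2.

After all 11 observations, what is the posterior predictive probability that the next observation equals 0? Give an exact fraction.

6/31

obs 1: x=4 → posterior Dirichlet(7, 8, 7, 8, 13/2)
obs 2: x=1 → posterior Dirichlet(7, 9, 7, 8, 13/2)
obs 3: x=0 → posterior Dirichlet(8, 9, 7, 8, 13/2)
obs 4: x=3 → posterior Dirichlet(8, 9, 7, 9, 13/2)
obs 5: x=4 → posterior Dirichlet(8, 9, 7, 9, 15/2)
obs 6: x=1 → posterior Dirichlet(8, 10, 7, 9, 15/2)
obs 7: x=1 → posterior Dirichlet(8, 11, 7, 9, 15/2)
obs 8: x=0 → posterior Dirichlet(9, 11, 7, 9, 15/2)
obs 9: x=3 → posterior Dirichlet(9, 11, 7, 10, 15/2)
obs 10: x=4 → posterior Dirichlet(9, 11, 7, 10, 17/2)
obs 11: x=2 → posterior Dirichlet(9, 11, 8, 10, 17/2)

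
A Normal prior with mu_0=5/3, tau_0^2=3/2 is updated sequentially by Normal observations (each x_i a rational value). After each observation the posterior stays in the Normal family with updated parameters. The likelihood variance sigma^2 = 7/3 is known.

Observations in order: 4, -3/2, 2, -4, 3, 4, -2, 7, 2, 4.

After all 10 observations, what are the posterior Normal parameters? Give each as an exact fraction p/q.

mu_0=1139/624, tau_0^2=21/104

obs 1: x=4 → posterior Normal(178/69, 21/23)
obs 2: x=-3/2 → posterior Normal(275/192, 21/32)
obs 3: x=2 → posterior Normal(383/246, 21/41)
obs 4: x=-4 → posterior Normal(167/300, 21/50)
obs 5: x=3 → posterior Normal(329/354, 21/59)
obs 6: x=4 → posterior Normal(545/408, 21/68)
obs 7: x=-2 → posterior Normal(437/462, 3/11)
obs 8: x=7 → posterior Normal(815/516, 21/86)
obs 9: x=2 → posterior Normal(923/570, 21/95)
obs 10: x=4 → posterior Normal(1139/624, 21/104)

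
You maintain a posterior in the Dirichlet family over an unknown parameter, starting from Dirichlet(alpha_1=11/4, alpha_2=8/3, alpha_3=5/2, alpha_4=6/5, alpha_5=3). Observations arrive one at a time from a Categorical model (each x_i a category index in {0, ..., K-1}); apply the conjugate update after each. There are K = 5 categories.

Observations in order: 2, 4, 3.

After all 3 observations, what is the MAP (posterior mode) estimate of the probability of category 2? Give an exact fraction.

150/607

obs 1: x=2 → posterior Dirichlet(11/4, 8/3, 7/2, 6/5, 3)
obs 2: x=4 → posterior Dirichlet(11/4, 8/3, 7/2, 6/5, 4)
obs 3: x=3 → posterior Dirichlet(11/4, 8/3, 7/2, 11/5, 4)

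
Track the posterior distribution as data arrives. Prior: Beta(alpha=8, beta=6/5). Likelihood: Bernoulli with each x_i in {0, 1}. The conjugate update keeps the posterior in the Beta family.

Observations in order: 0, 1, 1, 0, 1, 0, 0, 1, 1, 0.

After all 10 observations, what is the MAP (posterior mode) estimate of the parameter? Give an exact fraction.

obs 1: x=0 → posterior Beta(8, 11/5)
obs 2: x=1 → posterior Beta(9, 11/5)
obs 3: x=1 → posterior Beta(10, 11/5)
obs 4: x=0 → posterior Beta(10, 16/5)
obs 5: x=1 → posterior Beta(11, 16/5)
obs 6: x=0 → posterior Beta(11, 21/5)
obs 7: x=0 → posterior Beta(11, 26/5)
obs 8: x=1 → posterior Beta(12, 26/5)
obs 9: x=1 → posterior Beta(13, 26/5)
obs 10: x=0 → posterior Beta(13, 31/5)

30/43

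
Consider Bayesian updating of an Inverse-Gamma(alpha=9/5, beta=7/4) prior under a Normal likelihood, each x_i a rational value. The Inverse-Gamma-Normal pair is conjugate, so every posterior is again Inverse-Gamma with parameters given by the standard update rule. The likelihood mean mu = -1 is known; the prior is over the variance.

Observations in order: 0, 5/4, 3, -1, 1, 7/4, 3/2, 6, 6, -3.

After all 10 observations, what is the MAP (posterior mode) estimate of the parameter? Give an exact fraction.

obs 1: x=0 → posterior Inverse-Gamma(23/10, 9/4)
obs 2: x=5/4 → posterior Inverse-Gamma(14/5, 153/32)
obs 3: x=3 → posterior Inverse-Gamma(33/10, 409/32)
obs 4: x=-1 → posterior Inverse-Gamma(19/5, 409/32)
obs 5: x=1 → posterior Inverse-Gamma(43/10, 473/32)
obs 6: x=7/4 → posterior Inverse-Gamma(24/5, 297/16)
obs 7: x=3/2 → posterior Inverse-Gamma(53/10, 347/16)
obs 8: x=6 → posterior Inverse-Gamma(29/5, 739/16)
obs 9: x=6 → posterior Inverse-Gamma(63/10, 1131/16)
obs 10: x=-3 → posterior Inverse-Gamma(34/5, 1163/16)

5815/624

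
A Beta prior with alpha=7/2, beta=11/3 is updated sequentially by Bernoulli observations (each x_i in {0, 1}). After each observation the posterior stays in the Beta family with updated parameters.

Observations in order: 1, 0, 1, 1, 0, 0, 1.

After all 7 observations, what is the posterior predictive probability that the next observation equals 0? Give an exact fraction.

8/17

obs 1: x=1 → posterior Beta(9/2, 11/3)
obs 2: x=0 → posterior Beta(9/2, 14/3)
obs 3: x=1 → posterior Beta(11/2, 14/3)
obs 4: x=1 → posterior Beta(13/2, 14/3)
obs 5: x=0 → posterior Beta(13/2, 17/3)
obs 6: x=0 → posterior Beta(13/2, 20/3)
obs 7: x=1 → posterior Beta(15/2, 20/3)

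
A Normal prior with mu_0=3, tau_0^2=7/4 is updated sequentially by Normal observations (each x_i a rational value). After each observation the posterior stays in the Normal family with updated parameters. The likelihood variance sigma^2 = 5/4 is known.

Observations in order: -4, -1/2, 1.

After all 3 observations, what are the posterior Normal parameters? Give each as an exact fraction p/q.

obs 1: x=-4 → posterior Normal(-13/12, 35/48)
obs 2: x=-1/2 → posterior Normal(-33/38, 35/76)
obs 3: x=1 → posterior Normal(-19/52, 35/104)

mu_0=-19/52, tau_0^2=35/104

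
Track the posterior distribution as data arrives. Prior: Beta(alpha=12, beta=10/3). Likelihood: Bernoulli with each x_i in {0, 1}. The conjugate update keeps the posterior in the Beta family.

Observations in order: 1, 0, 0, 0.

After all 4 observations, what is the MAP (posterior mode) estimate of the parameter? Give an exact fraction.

obs 1: x=1 → posterior Beta(13, 10/3)
obs 2: x=0 → posterior Beta(13, 13/3)
obs 3: x=0 → posterior Beta(13, 16/3)
obs 4: x=0 → posterior Beta(13, 19/3)

9/13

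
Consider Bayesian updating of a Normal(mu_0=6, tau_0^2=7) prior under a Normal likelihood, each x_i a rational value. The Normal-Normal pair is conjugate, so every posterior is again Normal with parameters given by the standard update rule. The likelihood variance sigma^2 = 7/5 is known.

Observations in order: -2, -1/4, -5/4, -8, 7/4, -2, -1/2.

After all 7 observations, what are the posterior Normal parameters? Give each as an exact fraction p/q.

mu_0=-221/144, tau_0^2=7/36

obs 1: x=-2 → posterior Normal(-2/3, 7/6)
obs 2: x=-1/4 → posterior Normal(-21/44, 7/11)
obs 3: x=-5/4 → posterior Normal(-23/32, 7/16)
obs 4: x=-8 → posterior Normal(-103/42, 1/3)
obs 5: x=7/4 → posterior Normal(-171/104, 7/26)
obs 6: x=-2 → posterior Normal(-211/124, 7/31)
obs 7: x=-1/2 → posterior Normal(-221/144, 7/36)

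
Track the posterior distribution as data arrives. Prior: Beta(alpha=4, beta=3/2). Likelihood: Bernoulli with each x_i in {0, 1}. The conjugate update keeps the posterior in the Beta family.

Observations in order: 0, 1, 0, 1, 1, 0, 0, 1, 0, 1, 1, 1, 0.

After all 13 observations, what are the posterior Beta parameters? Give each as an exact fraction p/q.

obs 1: x=0 → posterior Beta(4, 5/2)
obs 2: x=1 → posterior Beta(5, 5/2)
obs 3: x=0 → posterior Beta(5, 7/2)
obs 4: x=1 → posterior Beta(6, 7/2)
obs 5: x=1 → posterior Beta(7, 7/2)
obs 6: x=0 → posterior Beta(7, 9/2)
obs 7: x=0 → posterior Beta(7, 11/2)
obs 8: x=1 → posterior Beta(8, 11/2)
obs 9: x=0 → posterior Beta(8, 13/2)
obs 10: x=1 → posterior Beta(9, 13/2)
obs 11: x=1 → posterior Beta(10, 13/2)
obs 12: x=1 → posterior Beta(11, 13/2)
obs 13: x=0 → posterior Beta(11, 15/2)

alpha=11, beta=15/2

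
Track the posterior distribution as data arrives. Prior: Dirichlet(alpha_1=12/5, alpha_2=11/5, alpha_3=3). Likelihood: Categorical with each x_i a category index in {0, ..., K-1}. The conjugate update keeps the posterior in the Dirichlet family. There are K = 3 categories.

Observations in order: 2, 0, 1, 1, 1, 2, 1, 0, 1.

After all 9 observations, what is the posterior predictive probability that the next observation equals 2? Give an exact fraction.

25/83

obs 1: x=2 → posterior Dirichlet(12/5, 11/5, 4)
obs 2: x=0 → posterior Dirichlet(17/5, 11/5, 4)
obs 3: x=1 → posterior Dirichlet(17/5, 16/5, 4)
obs 4: x=1 → posterior Dirichlet(17/5, 21/5, 4)
obs 5: x=1 → posterior Dirichlet(17/5, 26/5, 4)
obs 6: x=2 → posterior Dirichlet(17/5, 26/5, 5)
obs 7: x=1 → posterior Dirichlet(17/5, 31/5, 5)
obs 8: x=0 → posterior Dirichlet(22/5, 31/5, 5)
obs 9: x=1 → posterior Dirichlet(22/5, 36/5, 5)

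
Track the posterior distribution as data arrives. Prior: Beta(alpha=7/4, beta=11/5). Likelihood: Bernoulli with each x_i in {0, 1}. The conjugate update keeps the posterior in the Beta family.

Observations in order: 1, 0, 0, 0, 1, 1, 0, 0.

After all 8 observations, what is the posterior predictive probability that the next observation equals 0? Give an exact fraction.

obs 1: x=1 → posterior Beta(11/4, 11/5)
obs 2: x=0 → posterior Beta(11/4, 16/5)
obs 3: x=0 → posterior Beta(11/4, 21/5)
obs 4: x=0 → posterior Beta(11/4, 26/5)
obs 5: x=1 → posterior Beta(15/4, 26/5)
obs 6: x=1 → posterior Beta(19/4, 26/5)
obs 7: x=0 → posterior Beta(19/4, 31/5)
obs 8: x=0 → posterior Beta(19/4, 36/5)

144/239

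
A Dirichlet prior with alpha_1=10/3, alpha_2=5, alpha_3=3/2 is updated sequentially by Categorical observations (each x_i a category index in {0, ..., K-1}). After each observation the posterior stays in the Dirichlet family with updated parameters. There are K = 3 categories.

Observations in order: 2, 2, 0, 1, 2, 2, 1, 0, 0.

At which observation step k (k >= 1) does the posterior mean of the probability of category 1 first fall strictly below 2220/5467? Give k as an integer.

k = 3

obs 1: x=2 → posterior Dirichlet(10/3, 5, 5/2)
obs 2: x=2 → posterior Dirichlet(10/3, 5, 7/2)
obs 3: x=0 → posterior Dirichlet(13/3, 5, 7/2)
obs 4: x=1 → posterior Dirichlet(13/3, 6, 7/2)
obs 5: x=2 → posterior Dirichlet(13/3, 6, 9/2)
obs 6: x=2 → posterior Dirichlet(13/3, 6, 11/2)
obs 7: x=1 → posterior Dirichlet(13/3, 7, 11/2)
obs 8: x=0 → posterior Dirichlet(16/3, 7, 11/2)
obs 9: x=0 → posterior Dirichlet(19/3, 7, 11/2)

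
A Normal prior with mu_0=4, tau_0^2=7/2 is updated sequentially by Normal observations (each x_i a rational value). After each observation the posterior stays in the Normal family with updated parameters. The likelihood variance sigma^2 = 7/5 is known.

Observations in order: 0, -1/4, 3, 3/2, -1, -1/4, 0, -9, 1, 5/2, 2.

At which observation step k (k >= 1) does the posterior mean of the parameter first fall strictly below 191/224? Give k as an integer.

obs 1: x=0 → posterior Normal(8/7, 1)
obs 2: x=-1/4 → posterior Normal(9/16, 7/12)
obs 3: x=3 → posterior Normal(87/68, 7/17)
obs 4: x=3/2 → posterior Normal(117/88, 7/22)
obs 5: x=-1 → posterior Normal(97/108, 7/27)
obs 6: x=-1/4 → posterior Normal(23/32, 7/32)
obs 7: x=0 → posterior Normal(23/37, 7/37)
obs 8: x=-9 → posterior Normal(-11/21, 1/6)
obs 9: x=1 → posterior Normal(-17/47, 7/47)
obs 10: x=5/2 → posterior Normal(-9/104, 7/52)
obs 11: x=2 → posterior Normal(11/114, 7/57)

k = 2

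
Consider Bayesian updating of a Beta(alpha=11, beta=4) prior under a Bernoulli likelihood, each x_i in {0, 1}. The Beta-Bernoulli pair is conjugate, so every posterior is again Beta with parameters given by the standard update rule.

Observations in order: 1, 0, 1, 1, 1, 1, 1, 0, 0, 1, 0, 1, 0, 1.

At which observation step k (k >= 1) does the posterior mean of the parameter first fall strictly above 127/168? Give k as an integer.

k = 6

obs 1: x=1 → posterior Beta(12, 4)
obs 2: x=0 → posterior Beta(12, 5)
obs 3: x=1 → posterior Beta(13, 5)
obs 4: x=1 → posterior Beta(14, 5)
obs 5: x=1 → posterior Beta(15, 5)
obs 6: x=1 → posterior Beta(16, 5)
obs 7: x=1 → posterior Beta(17, 5)
obs 8: x=0 → posterior Beta(17, 6)
obs 9: x=0 → posterior Beta(17, 7)
obs 10: x=1 → posterior Beta(18, 7)
obs 11: x=0 → posterior Beta(18, 8)
obs 12: x=1 → posterior Beta(19, 8)
obs 13: x=0 → posterior Beta(19, 9)
obs 14: x=1 → posterior Beta(20, 9)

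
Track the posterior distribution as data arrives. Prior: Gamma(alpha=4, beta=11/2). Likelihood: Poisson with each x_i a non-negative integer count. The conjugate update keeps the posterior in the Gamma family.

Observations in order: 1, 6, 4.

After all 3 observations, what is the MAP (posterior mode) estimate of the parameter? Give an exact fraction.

28/17

obs 1: x=1 → posterior Gamma(5, 13/2)
obs 2: x=6 → posterior Gamma(11, 15/2)
obs 3: x=4 → posterior Gamma(15, 17/2)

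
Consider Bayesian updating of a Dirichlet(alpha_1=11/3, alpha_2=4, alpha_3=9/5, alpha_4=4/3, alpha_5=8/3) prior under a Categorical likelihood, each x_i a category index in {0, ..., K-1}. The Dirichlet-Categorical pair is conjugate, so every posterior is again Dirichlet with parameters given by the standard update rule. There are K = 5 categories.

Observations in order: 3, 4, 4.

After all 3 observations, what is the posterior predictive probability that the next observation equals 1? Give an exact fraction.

60/247

obs 1: x=3 → posterior Dirichlet(11/3, 4, 9/5, 7/3, 8/3)
obs 2: x=4 → posterior Dirichlet(11/3, 4, 9/5, 7/3, 11/3)
obs 3: x=4 → posterior Dirichlet(11/3, 4, 9/5, 7/3, 14/3)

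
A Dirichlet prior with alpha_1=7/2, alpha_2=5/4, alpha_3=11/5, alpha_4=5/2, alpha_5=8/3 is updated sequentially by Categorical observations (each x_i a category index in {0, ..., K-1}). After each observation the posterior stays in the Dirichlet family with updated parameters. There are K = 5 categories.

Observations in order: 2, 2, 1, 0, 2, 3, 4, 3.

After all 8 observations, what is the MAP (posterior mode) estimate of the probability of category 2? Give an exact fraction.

252/907

obs 1: x=2 → posterior Dirichlet(7/2, 5/4, 16/5, 5/2, 8/3)
obs 2: x=2 → posterior Dirichlet(7/2, 5/4, 21/5, 5/2, 8/3)
obs 3: x=1 → posterior Dirichlet(7/2, 9/4, 21/5, 5/2, 8/3)
obs 4: x=0 → posterior Dirichlet(9/2, 9/4, 21/5, 5/2, 8/3)
obs 5: x=2 → posterior Dirichlet(9/2, 9/4, 26/5, 5/2, 8/3)
obs 6: x=3 → posterior Dirichlet(9/2, 9/4, 26/5, 7/2, 8/3)
obs 7: x=4 → posterior Dirichlet(9/2, 9/4, 26/5, 7/2, 11/3)
obs 8: x=3 → posterior Dirichlet(9/2, 9/4, 26/5, 9/2, 11/3)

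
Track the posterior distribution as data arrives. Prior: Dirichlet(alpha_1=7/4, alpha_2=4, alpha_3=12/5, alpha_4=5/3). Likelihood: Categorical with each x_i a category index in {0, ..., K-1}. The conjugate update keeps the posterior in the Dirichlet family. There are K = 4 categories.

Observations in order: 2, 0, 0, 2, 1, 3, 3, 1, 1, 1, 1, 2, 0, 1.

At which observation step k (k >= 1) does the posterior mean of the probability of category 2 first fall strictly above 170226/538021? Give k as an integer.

obs 1: x=2 → posterior Dirichlet(7/4, 4, 17/5, 5/3)
obs 2: x=0 → posterior Dirichlet(11/4, 4, 17/5, 5/3)
obs 3: x=0 → posterior Dirichlet(15/4, 4, 17/5, 5/3)
obs 4: x=2 → posterior Dirichlet(15/4, 4, 22/5, 5/3)
obs 5: x=1 → posterior Dirichlet(15/4, 5, 22/5, 5/3)
obs 6: x=3 → posterior Dirichlet(15/4, 5, 22/5, 8/3)
obs 7: x=3 → posterior Dirichlet(15/4, 5, 22/5, 11/3)
obs 8: x=1 → posterior Dirichlet(15/4, 6, 22/5, 11/3)
obs 9: x=1 → posterior Dirichlet(15/4, 7, 22/5, 11/3)
obs 10: x=1 → posterior Dirichlet(15/4, 8, 22/5, 11/3)
obs 11: x=1 → posterior Dirichlet(15/4, 9, 22/5, 11/3)
obs 12: x=2 → posterior Dirichlet(15/4, 9, 27/5, 11/3)
obs 13: x=0 → posterior Dirichlet(19/4, 9, 27/5, 11/3)
obs 14: x=1 → posterior Dirichlet(19/4, 10, 27/5, 11/3)

k = 4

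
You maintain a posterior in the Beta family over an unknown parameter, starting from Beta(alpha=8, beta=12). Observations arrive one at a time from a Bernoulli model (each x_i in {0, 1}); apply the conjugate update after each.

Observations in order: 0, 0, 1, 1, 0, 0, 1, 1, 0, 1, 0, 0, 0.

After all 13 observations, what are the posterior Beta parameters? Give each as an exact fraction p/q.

alpha=13, beta=20

obs 1: x=0 → posterior Beta(8, 13)
obs 2: x=0 → posterior Beta(8, 14)
obs 3: x=1 → posterior Beta(9, 14)
obs 4: x=1 → posterior Beta(10, 14)
obs 5: x=0 → posterior Beta(10, 15)
obs 6: x=0 → posterior Beta(10, 16)
obs 7: x=1 → posterior Beta(11, 16)
obs 8: x=1 → posterior Beta(12, 16)
obs 9: x=0 → posterior Beta(12, 17)
obs 10: x=1 → posterior Beta(13, 17)
obs 11: x=0 → posterior Beta(13, 18)
obs 12: x=0 → posterior Beta(13, 19)
obs 13: x=0 → posterior Beta(13, 20)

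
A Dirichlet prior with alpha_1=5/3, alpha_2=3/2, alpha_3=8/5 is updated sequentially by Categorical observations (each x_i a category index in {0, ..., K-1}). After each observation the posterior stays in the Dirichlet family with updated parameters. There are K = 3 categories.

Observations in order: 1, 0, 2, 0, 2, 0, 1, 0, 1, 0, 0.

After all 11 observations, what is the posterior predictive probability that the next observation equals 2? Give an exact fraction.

108/473

obs 1: x=1 → posterior Dirichlet(5/3, 5/2, 8/5)
obs 2: x=0 → posterior Dirichlet(8/3, 5/2, 8/5)
obs 3: x=2 → posterior Dirichlet(8/3, 5/2, 13/5)
obs 4: x=0 → posterior Dirichlet(11/3, 5/2, 13/5)
obs 5: x=2 → posterior Dirichlet(11/3, 5/2, 18/5)
obs 6: x=0 → posterior Dirichlet(14/3, 5/2, 18/5)
obs 7: x=1 → posterior Dirichlet(14/3, 7/2, 18/5)
obs 8: x=0 → posterior Dirichlet(17/3, 7/2, 18/5)
obs 9: x=1 → posterior Dirichlet(17/3, 9/2, 18/5)
obs 10: x=0 → posterior Dirichlet(20/3, 9/2, 18/5)
obs 11: x=0 → posterior Dirichlet(23/3, 9/2, 18/5)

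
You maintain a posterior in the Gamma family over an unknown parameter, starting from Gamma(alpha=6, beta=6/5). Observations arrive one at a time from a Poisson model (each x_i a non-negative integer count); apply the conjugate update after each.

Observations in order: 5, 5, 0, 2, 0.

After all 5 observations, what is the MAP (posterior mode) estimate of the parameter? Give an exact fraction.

obs 1: x=5 → posterior Gamma(11, 11/5)
obs 2: x=5 → posterior Gamma(16, 16/5)
obs 3: x=0 → posterior Gamma(16, 21/5)
obs 4: x=2 → posterior Gamma(18, 26/5)
obs 5: x=0 → posterior Gamma(18, 31/5)

85/31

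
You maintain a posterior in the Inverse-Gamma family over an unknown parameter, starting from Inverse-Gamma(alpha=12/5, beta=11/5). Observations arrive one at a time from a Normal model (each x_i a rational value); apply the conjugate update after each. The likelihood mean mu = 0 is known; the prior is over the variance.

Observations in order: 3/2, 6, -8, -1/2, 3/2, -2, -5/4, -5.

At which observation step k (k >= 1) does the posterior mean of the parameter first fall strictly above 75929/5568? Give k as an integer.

k = 3

obs 1: x=3/2 → posterior Inverse-Gamma(29/10, 133/40)
obs 2: x=6 → posterior Inverse-Gamma(17/5, 853/40)
obs 3: x=-8 → posterior Inverse-Gamma(39/10, 2133/40)
obs 4: x=-1/2 → posterior Inverse-Gamma(22/5, 1069/20)
obs 5: x=3/2 → posterior Inverse-Gamma(49/10, 2183/40)
obs 6: x=-2 → posterior Inverse-Gamma(27/5, 2263/40)
obs 7: x=-5/4 → posterior Inverse-Gamma(59/10, 9177/160)
obs 8: x=-5 → posterior Inverse-Gamma(32/5, 11177/160)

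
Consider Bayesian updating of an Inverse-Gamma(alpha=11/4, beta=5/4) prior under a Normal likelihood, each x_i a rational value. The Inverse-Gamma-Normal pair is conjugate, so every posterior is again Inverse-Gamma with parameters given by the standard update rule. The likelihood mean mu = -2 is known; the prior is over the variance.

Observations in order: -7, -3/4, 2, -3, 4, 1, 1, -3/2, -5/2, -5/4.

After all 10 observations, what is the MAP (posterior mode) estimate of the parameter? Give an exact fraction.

obs 1: x=-7 → posterior Inverse-Gamma(13/4, 55/4)
obs 2: x=-3/4 → posterior Inverse-Gamma(15/4, 465/32)
obs 3: x=2 → posterior Inverse-Gamma(17/4, 721/32)
obs 4: x=-3 → posterior Inverse-Gamma(19/4, 737/32)
obs 5: x=4 → posterior Inverse-Gamma(21/4, 1313/32)
obs 6: x=1 → posterior Inverse-Gamma(23/4, 1457/32)
obs 7: x=1 → posterior Inverse-Gamma(25/4, 1601/32)
obs 8: x=-3/2 → posterior Inverse-Gamma(27/4, 1605/32)
obs 9: x=-5/2 → posterior Inverse-Gamma(29/4, 1609/32)
obs 10: x=-5/4 → posterior Inverse-Gamma(31/4, 809/16)

809/140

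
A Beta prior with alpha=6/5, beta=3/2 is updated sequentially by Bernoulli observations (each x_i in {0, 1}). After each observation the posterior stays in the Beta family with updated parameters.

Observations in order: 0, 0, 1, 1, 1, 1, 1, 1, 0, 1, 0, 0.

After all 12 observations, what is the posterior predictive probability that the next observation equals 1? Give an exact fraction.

obs 1: x=0 → posterior Beta(6/5, 5/2)
obs 2: x=0 → posterior Beta(6/5, 7/2)
obs 3: x=1 → posterior Beta(11/5, 7/2)
obs 4: x=1 → posterior Beta(16/5, 7/2)
obs 5: x=1 → posterior Beta(21/5, 7/2)
obs 6: x=1 → posterior Beta(26/5, 7/2)
obs 7: x=1 → posterior Beta(31/5, 7/2)
obs 8: x=1 → posterior Beta(36/5, 7/2)
obs 9: x=0 → posterior Beta(36/5, 9/2)
obs 10: x=1 → posterior Beta(41/5, 9/2)
obs 11: x=0 → posterior Beta(41/5, 11/2)
obs 12: x=0 → posterior Beta(41/5, 13/2)

82/147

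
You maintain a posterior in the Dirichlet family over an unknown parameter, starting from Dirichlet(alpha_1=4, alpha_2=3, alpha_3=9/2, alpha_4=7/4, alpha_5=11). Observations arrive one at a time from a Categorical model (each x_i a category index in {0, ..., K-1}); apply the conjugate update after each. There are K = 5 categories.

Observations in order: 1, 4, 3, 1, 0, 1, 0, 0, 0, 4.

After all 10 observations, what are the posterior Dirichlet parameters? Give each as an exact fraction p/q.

obs 1: x=1 → posterior Dirichlet(4, 4, 9/2, 7/4, 11)
obs 2: x=4 → posterior Dirichlet(4, 4, 9/2, 7/4, 12)
obs 3: x=3 → posterior Dirichlet(4, 4, 9/2, 11/4, 12)
obs 4: x=1 → posterior Dirichlet(4, 5, 9/2, 11/4, 12)
obs 5: x=0 → posterior Dirichlet(5, 5, 9/2, 11/4, 12)
obs 6: x=1 → posterior Dirichlet(5, 6, 9/2, 11/4, 12)
obs 7: x=0 → posterior Dirichlet(6, 6, 9/2, 11/4, 12)
obs 8: x=0 → posterior Dirichlet(7, 6, 9/2, 11/4, 12)
obs 9: x=0 → posterior Dirichlet(8, 6, 9/2, 11/4, 12)
obs 10: x=4 → posterior Dirichlet(8, 6, 9/2, 11/4, 13)

alpha_1=8, alpha_2=6, alpha_3=9/2, alpha_4=11/4, alpha_5=13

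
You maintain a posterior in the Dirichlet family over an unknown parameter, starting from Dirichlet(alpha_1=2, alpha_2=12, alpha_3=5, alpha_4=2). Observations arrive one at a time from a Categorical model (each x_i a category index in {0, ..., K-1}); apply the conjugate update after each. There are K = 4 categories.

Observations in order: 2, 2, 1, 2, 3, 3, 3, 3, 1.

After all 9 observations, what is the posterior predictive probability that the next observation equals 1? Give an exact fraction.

obs 1: x=2 → posterior Dirichlet(2, 12, 6, 2)
obs 2: x=2 → posterior Dirichlet(2, 12, 7, 2)
obs 3: x=1 → posterior Dirichlet(2, 13, 7, 2)
obs 4: x=2 → posterior Dirichlet(2, 13, 8, 2)
obs 5: x=3 → posterior Dirichlet(2, 13, 8, 3)
obs 6: x=3 → posterior Dirichlet(2, 13, 8, 4)
obs 7: x=3 → posterior Dirichlet(2, 13, 8, 5)
obs 8: x=3 → posterior Dirichlet(2, 13, 8, 6)
obs 9: x=1 → posterior Dirichlet(2, 14, 8, 6)

7/15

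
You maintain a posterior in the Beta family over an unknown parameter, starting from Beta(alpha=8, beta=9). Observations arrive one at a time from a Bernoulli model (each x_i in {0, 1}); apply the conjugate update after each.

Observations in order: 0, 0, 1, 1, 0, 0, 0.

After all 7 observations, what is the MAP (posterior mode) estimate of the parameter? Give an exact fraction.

9/22

obs 1: x=0 → posterior Beta(8, 10)
obs 2: x=0 → posterior Beta(8, 11)
obs 3: x=1 → posterior Beta(9, 11)
obs 4: x=1 → posterior Beta(10, 11)
obs 5: x=0 → posterior Beta(10, 12)
obs 6: x=0 → posterior Beta(10, 13)
obs 7: x=0 → posterior Beta(10, 14)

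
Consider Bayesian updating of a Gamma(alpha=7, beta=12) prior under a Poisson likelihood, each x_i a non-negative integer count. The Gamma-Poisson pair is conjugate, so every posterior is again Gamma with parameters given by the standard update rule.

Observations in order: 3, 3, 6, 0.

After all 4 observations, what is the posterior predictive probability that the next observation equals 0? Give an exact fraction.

obs 1: x=3 → posterior Gamma(10, 13)
obs 2: x=3 → posterior Gamma(13, 14)
obs 3: x=6 → posterior Gamma(19, 15)
obs 4: x=0 → posterior Gamma(19, 16)

75557863725914323419136/239072435685151324847153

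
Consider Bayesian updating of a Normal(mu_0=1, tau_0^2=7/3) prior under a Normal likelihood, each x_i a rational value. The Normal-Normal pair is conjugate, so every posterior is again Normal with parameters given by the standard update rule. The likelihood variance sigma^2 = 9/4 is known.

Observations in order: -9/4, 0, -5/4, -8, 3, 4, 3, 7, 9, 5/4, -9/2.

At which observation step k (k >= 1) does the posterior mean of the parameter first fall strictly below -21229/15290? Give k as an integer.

obs 1: x=-9/4 → posterior Normal(-36/55, 63/55)
obs 2: x=0 → posterior Normal(-36/83, 63/83)
obs 3: x=-5/4 → posterior Normal(-71/111, 21/37)
obs 4: x=-8 → posterior Normal(-295/139, 63/139)
obs 5: x=3 → posterior Normal(-211/167, 63/167)
obs 6: x=4 → posterior Normal(-33/65, 21/65)
obs 7: x=3 → posterior Normal(-15/223, 63/223)
obs 8: x=7 → posterior Normal(181/251, 63/251)
obs 9: x=9 → posterior Normal(433/279, 7/31)
obs 10: x=5/4 → posterior Normal(468/307, 63/307)
obs 11: x=-9/2 → posterior Normal(342/335, 63/335)

k = 4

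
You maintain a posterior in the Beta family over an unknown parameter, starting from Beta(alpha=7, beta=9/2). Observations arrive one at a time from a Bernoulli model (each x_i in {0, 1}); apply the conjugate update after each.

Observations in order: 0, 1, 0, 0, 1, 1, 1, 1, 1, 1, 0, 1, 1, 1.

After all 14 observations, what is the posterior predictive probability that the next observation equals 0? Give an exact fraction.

1/3

obs 1: x=0 → posterior Beta(7, 11/2)
obs 2: x=1 → posterior Beta(8, 11/2)
obs 3: x=0 → posterior Beta(8, 13/2)
obs 4: x=0 → posterior Beta(8, 15/2)
obs 5: x=1 → posterior Beta(9, 15/2)
obs 6: x=1 → posterior Beta(10, 15/2)
obs 7: x=1 → posterior Beta(11, 15/2)
obs 8: x=1 → posterior Beta(12, 15/2)
obs 9: x=1 → posterior Beta(13, 15/2)
obs 10: x=1 → posterior Beta(14, 15/2)
obs 11: x=0 → posterior Beta(14, 17/2)
obs 12: x=1 → posterior Beta(15, 17/2)
obs 13: x=1 → posterior Beta(16, 17/2)
obs 14: x=1 → posterior Beta(17, 17/2)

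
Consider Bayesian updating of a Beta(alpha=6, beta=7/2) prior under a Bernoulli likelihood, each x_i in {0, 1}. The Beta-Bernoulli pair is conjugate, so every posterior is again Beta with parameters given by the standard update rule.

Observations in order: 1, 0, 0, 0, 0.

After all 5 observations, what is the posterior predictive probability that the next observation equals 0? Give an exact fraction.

obs 1: x=1 → posterior Beta(7, 7/2)
obs 2: x=0 → posterior Beta(7, 9/2)
obs 3: x=0 → posterior Beta(7, 11/2)
obs 4: x=0 → posterior Beta(7, 13/2)
obs 5: x=0 → posterior Beta(7, 15/2)

15/29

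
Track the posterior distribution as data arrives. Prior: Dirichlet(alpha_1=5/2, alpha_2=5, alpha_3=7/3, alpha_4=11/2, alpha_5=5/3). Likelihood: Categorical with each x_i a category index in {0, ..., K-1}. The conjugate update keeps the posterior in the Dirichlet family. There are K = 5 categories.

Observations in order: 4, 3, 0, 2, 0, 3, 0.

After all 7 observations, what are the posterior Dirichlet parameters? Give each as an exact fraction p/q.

obs 1: x=4 → posterior Dirichlet(5/2, 5, 7/3, 11/2, 8/3)
obs 2: x=3 → posterior Dirichlet(5/2, 5, 7/3, 13/2, 8/3)
obs 3: x=0 → posterior Dirichlet(7/2, 5, 7/3, 13/2, 8/3)
obs 4: x=2 → posterior Dirichlet(7/2, 5, 10/3, 13/2, 8/3)
obs 5: x=0 → posterior Dirichlet(9/2, 5, 10/3, 13/2, 8/3)
obs 6: x=3 → posterior Dirichlet(9/2, 5, 10/3, 15/2, 8/3)
obs 7: x=0 → posterior Dirichlet(11/2, 5, 10/3, 15/2, 8/3)

alpha_1=11/2, alpha_2=5, alpha_3=10/3, alpha_4=15/2, alpha_5=8/3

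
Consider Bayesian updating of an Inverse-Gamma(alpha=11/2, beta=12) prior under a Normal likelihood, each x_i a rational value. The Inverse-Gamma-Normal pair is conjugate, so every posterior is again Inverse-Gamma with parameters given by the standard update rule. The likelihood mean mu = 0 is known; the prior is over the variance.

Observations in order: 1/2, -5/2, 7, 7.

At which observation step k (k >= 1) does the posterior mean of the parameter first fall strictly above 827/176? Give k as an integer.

obs 1: x=1/2 → posterior Inverse-Gamma(6, 97/8)
obs 2: x=-5/2 → posterior Inverse-Gamma(13/2, 61/4)
obs 3: x=7 → posterior Inverse-Gamma(7, 159/4)
obs 4: x=7 → posterior Inverse-Gamma(15/2, 257/4)

k = 3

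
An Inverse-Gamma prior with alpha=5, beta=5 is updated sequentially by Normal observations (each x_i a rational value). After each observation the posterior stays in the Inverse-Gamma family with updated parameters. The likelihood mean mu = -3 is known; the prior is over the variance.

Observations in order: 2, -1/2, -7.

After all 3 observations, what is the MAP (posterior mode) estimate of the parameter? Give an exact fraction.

obs 1: x=2 → posterior Inverse-Gamma(11/2, 35/2)
obs 2: x=-1/2 → posterior Inverse-Gamma(6, 165/8)
obs 3: x=-7 → posterior Inverse-Gamma(13/2, 229/8)

229/60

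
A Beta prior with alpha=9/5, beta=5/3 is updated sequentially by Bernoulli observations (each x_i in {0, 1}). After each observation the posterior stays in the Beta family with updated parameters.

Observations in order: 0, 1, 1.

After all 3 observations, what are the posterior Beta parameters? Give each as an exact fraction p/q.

alpha=19/5, beta=8/3

obs 1: x=0 → posterior Beta(9/5, 8/3)
obs 2: x=1 → posterior Beta(14/5, 8/3)
obs 3: x=1 → posterior Beta(19/5, 8/3)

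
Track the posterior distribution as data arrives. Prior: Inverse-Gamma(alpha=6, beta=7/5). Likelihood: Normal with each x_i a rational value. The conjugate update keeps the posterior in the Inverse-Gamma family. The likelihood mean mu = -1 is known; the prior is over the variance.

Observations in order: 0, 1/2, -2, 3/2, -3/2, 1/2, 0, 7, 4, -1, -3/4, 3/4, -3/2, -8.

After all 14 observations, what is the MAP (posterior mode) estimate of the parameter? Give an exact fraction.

obs 1: x=0 → posterior Inverse-Gamma(13/2, 19/10)
obs 2: x=1/2 → posterior Inverse-Gamma(7, 121/40)
obs 3: x=-2 → posterior Inverse-Gamma(15/2, 141/40)
obs 4: x=3/2 → posterior Inverse-Gamma(8, 133/20)
obs 5: x=-3/2 → posterior Inverse-Gamma(17/2, 271/40)
obs 6: x=1/2 → posterior Inverse-Gamma(9, 79/10)
obs 7: x=0 → posterior Inverse-Gamma(19/2, 42/5)
obs 8: x=7 → posterior Inverse-Gamma(10, 202/5)
obs 9: x=4 → posterior Inverse-Gamma(21/2, 529/10)
obs 10: x=-1 → posterior Inverse-Gamma(11, 529/10)
obs 11: x=-3/4 → posterior Inverse-Gamma(23/2, 8469/160)
obs 12: x=3/4 → posterior Inverse-Gamma(12, 4357/80)
obs 13: x=-3/2 → posterior Inverse-Gamma(25/2, 4367/80)
obs 14: x=-8 → posterior Inverse-Gamma(13, 6327/80)

6327/1120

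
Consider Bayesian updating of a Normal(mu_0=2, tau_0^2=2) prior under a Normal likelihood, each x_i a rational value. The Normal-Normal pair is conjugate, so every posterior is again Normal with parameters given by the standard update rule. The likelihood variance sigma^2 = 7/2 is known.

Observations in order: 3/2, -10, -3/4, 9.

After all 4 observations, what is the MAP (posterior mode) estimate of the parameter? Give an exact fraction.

obs 1: x=3/2 → posterior Normal(20/11, 14/11)
obs 2: x=-10 → posterior Normal(-4/3, 14/15)
obs 3: x=-3/4 → posterior Normal(-23/19, 14/19)
obs 4: x=9 → posterior Normal(13/23, 14/23)

13/23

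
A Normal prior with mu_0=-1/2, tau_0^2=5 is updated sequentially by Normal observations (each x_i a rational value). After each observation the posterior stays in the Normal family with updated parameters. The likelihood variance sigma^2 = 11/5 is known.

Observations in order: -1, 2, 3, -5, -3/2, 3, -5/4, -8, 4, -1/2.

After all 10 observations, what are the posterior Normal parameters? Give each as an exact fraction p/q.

obs 1: x=-1 → posterior Normal(-61/72, 55/36)
obs 2: x=2 → posterior Normal(39/122, 55/61)
obs 3: x=3 → posterior Normal(189/172, 55/86)
obs 4: x=-5 → posterior Normal(-61/222, 55/111)
obs 5: x=-3/2 → posterior Normal(-1/2, 55/136)
obs 6: x=3 → posterior Normal(1/23, 55/161)
obs 7: x=-5/4 → posterior Normal(-97/744, 55/186)
obs 8: x=-8 → posterior Normal(-897/844, 55/211)
obs 9: x=4 → posterior Normal(-497/944, 55/236)
obs 10: x=-1/2 → posterior Normal(-547/1044, 55/261)

mu_0=-547/1044, tau_0^2=55/261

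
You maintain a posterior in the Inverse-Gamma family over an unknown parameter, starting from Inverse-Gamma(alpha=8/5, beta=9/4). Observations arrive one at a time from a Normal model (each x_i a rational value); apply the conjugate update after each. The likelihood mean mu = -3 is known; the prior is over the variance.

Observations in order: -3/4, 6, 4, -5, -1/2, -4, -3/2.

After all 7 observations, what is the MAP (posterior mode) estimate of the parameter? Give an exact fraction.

obs 1: x=-3/4 → posterior Inverse-Gamma(21/10, 153/32)
obs 2: x=6 → posterior Inverse-Gamma(13/5, 1449/32)
obs 3: x=4 → posterior Inverse-Gamma(31/10, 2233/32)
obs 4: x=-5 → posterior Inverse-Gamma(18/5, 2297/32)
obs 5: x=-1/2 → posterior Inverse-Gamma(41/10, 2397/32)
obs 6: x=-4 → posterior Inverse-Gamma(23/5, 2413/32)
obs 7: x=-3/2 → posterior Inverse-Gamma(51/10, 2449/32)

12245/976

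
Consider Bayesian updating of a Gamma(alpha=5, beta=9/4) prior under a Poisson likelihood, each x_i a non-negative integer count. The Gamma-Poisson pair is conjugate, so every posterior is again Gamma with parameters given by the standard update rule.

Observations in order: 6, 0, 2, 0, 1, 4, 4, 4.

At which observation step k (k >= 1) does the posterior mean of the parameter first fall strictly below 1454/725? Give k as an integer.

k = 5

obs 1: x=6 → posterior Gamma(11, 13/4)
obs 2: x=0 → posterior Gamma(11, 17/4)
obs 3: x=2 → posterior Gamma(13, 21/4)
obs 4: x=0 → posterior Gamma(13, 25/4)
obs 5: x=1 → posterior Gamma(14, 29/4)
obs 6: x=4 → posterior Gamma(18, 33/4)
obs 7: x=4 → posterior Gamma(22, 37/4)
obs 8: x=4 → posterior Gamma(26, 41/4)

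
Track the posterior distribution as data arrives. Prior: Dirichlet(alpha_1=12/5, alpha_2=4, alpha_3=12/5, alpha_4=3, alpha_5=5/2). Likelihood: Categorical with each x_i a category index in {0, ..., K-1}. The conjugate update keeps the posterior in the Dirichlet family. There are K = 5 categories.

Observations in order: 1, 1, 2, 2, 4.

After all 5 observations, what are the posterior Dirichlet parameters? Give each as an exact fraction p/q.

obs 1: x=1 → posterior Dirichlet(12/5, 5, 12/5, 3, 5/2)
obs 2: x=1 → posterior Dirichlet(12/5, 6, 12/5, 3, 5/2)
obs 3: x=2 → posterior Dirichlet(12/5, 6, 17/5, 3, 5/2)
obs 4: x=2 → posterior Dirichlet(12/5, 6, 22/5, 3, 5/2)
obs 5: x=4 → posterior Dirichlet(12/5, 6, 22/5, 3, 7/2)

alpha_1=12/5, alpha_2=6, alpha_3=22/5, alpha_4=3, alpha_5=7/2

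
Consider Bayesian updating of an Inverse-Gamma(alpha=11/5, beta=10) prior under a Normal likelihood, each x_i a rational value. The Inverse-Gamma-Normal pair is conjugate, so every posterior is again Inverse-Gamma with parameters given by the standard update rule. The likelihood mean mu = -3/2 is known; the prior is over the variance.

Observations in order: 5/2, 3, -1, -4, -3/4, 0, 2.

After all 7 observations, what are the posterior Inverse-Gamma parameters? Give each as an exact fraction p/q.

alpha=57/10, beta=1245/32

obs 1: x=5/2 → posterior Inverse-Gamma(27/10, 18)
obs 2: x=3 → posterior Inverse-Gamma(16/5, 225/8)
obs 3: x=-1 → posterior Inverse-Gamma(37/10, 113/4)
obs 4: x=-4 → posterior Inverse-Gamma(21/5, 251/8)
obs 5: x=-3/4 → posterior Inverse-Gamma(47/10, 1013/32)
obs 6: x=0 → posterior Inverse-Gamma(26/5, 1049/32)
obs 7: x=2 → posterior Inverse-Gamma(57/10, 1245/32)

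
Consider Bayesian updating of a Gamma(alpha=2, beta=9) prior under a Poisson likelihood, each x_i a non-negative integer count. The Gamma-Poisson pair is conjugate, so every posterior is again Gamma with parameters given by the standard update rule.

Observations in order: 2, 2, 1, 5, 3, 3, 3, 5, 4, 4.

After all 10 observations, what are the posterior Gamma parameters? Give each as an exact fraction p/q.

alpha=34, beta=19

obs 1: x=2 → posterior Gamma(4, 10)
obs 2: x=2 → posterior Gamma(6, 11)
obs 3: x=1 → posterior Gamma(7, 12)
obs 4: x=5 → posterior Gamma(12, 13)
obs 5: x=3 → posterior Gamma(15, 14)
obs 6: x=3 → posterior Gamma(18, 15)
obs 7: x=3 → posterior Gamma(21, 16)
obs 8: x=5 → posterior Gamma(26, 17)
obs 9: x=4 → posterior Gamma(30, 18)
obs 10: x=4 → posterior Gamma(34, 19)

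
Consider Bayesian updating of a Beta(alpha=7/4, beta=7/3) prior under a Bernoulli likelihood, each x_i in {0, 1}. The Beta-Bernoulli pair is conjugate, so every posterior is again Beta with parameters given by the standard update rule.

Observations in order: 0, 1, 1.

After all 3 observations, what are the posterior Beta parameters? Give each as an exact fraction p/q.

obs 1: x=0 → posterior Beta(7/4, 10/3)
obs 2: x=1 → posterior Beta(11/4, 10/3)
obs 3: x=1 → posterior Beta(15/4, 10/3)

alpha=15/4, beta=10/3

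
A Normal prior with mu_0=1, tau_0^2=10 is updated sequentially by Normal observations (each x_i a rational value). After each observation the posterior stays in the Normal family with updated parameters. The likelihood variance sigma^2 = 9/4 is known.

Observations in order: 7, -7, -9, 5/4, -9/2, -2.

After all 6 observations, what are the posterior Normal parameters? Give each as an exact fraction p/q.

obs 1: x=7 → posterior Normal(289/49, 90/49)
obs 2: x=-7 → posterior Normal(9/89, 90/89)
obs 3: x=-9 → posterior Normal(-117/43, 30/43)
obs 4: x=5/4 → posterior Normal(-301/169, 90/169)
obs 5: x=-9/2 → posterior Normal(-481/209, 90/209)
obs 6: x=-2 → posterior Normal(-187/83, 30/83)

mu_0=-187/83, tau_0^2=30/83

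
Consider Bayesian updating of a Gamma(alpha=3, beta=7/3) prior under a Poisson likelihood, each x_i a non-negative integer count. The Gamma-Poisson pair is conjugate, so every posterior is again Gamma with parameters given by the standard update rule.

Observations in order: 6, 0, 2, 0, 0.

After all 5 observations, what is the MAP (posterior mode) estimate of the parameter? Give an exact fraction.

obs 1: x=6 → posterior Gamma(9, 10/3)
obs 2: x=0 → posterior Gamma(9, 13/3)
obs 3: x=2 → posterior Gamma(11, 16/3)
obs 4: x=0 → posterior Gamma(11, 19/3)
obs 5: x=0 → posterior Gamma(11, 22/3)

15/11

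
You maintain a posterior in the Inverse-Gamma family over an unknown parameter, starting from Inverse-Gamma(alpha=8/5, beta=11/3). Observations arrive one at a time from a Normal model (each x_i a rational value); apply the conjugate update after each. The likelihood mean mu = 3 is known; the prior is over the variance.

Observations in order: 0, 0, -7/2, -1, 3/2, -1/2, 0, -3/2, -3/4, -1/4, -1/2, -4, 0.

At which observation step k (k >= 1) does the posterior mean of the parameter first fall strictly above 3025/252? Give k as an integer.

k = 3

obs 1: x=0 → posterior Inverse-Gamma(21/10, 49/6)
obs 2: x=0 → posterior Inverse-Gamma(13/5, 38/3)
obs 3: x=-7/2 → posterior Inverse-Gamma(31/10, 811/24)
obs 4: x=-1 → posterior Inverse-Gamma(18/5, 1003/24)
obs 5: x=3/2 → posterior Inverse-Gamma(41/10, 515/12)
obs 6: x=-1/2 → posterior Inverse-Gamma(23/5, 1177/24)
obs 7: x=0 → posterior Inverse-Gamma(51/10, 1285/24)
obs 8: x=-3/2 → posterior Inverse-Gamma(28/5, 191/3)
obs 9: x=-3/4 → posterior Inverse-Gamma(61/10, 6787/96)
obs 10: x=-1/4 → posterior Inverse-Gamma(33/5, 3647/48)
obs 11: x=-1/2 → posterior Inverse-Gamma(71/10, 3941/48)
obs 12: x=-4 → posterior Inverse-Gamma(38/5, 5117/48)
obs 13: x=0 → posterior Inverse-Gamma(81/10, 5333/48)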